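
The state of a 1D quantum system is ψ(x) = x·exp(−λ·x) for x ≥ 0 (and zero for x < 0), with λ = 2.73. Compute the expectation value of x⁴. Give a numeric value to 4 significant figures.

0.4051

⟨x⁴⟩ = ∫ x⁴·|ψ|² dx / ∫|ψ|² dx (integrals over the domain).
Every integrand reduces to terms xʲ·e^(−2λx) on [0, ∞); use ∫₀^∞ xʲ·e^(−2λx) dx = j!/(2λ)^(j+1).
State is unnormalized: ∫|ψ|² dx = 0.012287, and ∫ψ*·x⁴·ψ dx = 0.0049772, so ⟨x⁴⟩ = 0.0049772 / 0.012287.
⟨x⁴⟩ = 0.40507.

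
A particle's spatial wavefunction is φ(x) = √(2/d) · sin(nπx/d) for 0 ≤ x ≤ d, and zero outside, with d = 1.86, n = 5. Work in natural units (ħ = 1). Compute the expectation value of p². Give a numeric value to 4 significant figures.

p² φ = −ħ² d²φ/dx²; ⟨p²⟩ = −ħ² ∫ φ*·φ'' dx.
d/dx sin(nπx/d) = (nπ/d)·cos(nπx/d) and d²/dx² sin(nπx/d) = −(nπ/d)²·sin(nπx/d); on 0 ≤ x ≤ d, ∫sin²(nπx/d) dx = d/2 and ∫sin(nπx/d)·cos(nπx/d) dx = 0.
⟨p²⟩ = 71.320.

71.32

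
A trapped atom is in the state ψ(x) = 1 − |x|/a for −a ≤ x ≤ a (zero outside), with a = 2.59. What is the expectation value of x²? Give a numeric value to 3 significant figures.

⟨x²⟩ = ∫ x²·|ψ|² dx / ∫|ψ|² dx (integrals over the domain).
ψ is even, so ∫ over [−a, a] = 2∫₀ᵃ with ψ = 1 − x/a there: ∫₀ᵃ (1 − x/a)² dx = a/3, ∫₀ᵃ x²(1 − x/a)² dx = a³/30, ∫₀ᵃ x⁴(1 − x/a)² dx = a⁵/105.
State is unnormalized: ∫|ψ|² dx = 1.7267, and ∫ψ*·x²·ψ dx = 1.1583, so ⟨x²⟩ = 1.1583 / 1.7267.
⟨x²⟩ = 0.67081.

0.671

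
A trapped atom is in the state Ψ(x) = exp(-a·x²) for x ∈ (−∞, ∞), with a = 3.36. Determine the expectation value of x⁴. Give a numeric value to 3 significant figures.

⟨x⁴⟩ = ∫ x⁴·|Ψ|² dx / ∫|Ψ|² dx (integrals over the domain).
Gaussian moments: ∫x^(2j)·e^(−2ax²) dx = (2j−1)!!/(4a)^j · √(π/(2a)), odd powers integrate to 0; here √(π/(2a)) = 0.68374.
State is unnormalized: ∫|Ψ|² dx = 0.68374, and ∫Ψ*·x⁴·Ψ dx = 0.011356, so ⟨x⁴⟩ = 0.011356 / 0.68374.
⟨x⁴⟩ = 0.016608.

0.0166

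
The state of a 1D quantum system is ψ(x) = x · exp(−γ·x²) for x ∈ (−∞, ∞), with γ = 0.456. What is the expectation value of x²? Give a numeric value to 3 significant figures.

⟨x²⟩ = ∫ x²·|ψ|² dx / ∫|ψ|² dx (integrals over the domain).
Expand each integrand as polynomial × e^(−2γx²) and use ∫x^(2j)·e^(−2γx²) dx = (2j−1)!!/(4γ)^j · √(π/(2γ)), odd powers → 0; here √(π/(2γ)) = 1.8560.
State is unnormalized: ∫|ψ|² dx = 1.0175, and ∫ψ*·x²·ψ dx = 1.6736, so ⟨x²⟩ = 1.6736 / 1.0175.
⟨x²⟩ = 1.6447.

1.64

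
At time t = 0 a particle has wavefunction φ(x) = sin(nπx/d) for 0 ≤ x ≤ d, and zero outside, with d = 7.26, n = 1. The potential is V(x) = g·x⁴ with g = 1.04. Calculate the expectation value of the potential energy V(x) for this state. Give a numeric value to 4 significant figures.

⟨V⟩ = ∫ V(x)·|φ|² dx / ∫|φ|² dx.
With sin²θ = (1 − cos2θ)/2 on 0 ≤ x ≤ d: ∫sin²(nπx/d) dx = d/2, ∫x·sin²(nπx/d) dx = d²/4, ∫x²·sin²(nπx/d) dx = d³·(1/6 − 1/(4n²π²)); higher powers xᵏ the same way, integrating xᵏ·cos(2nπx/d) by parts.
State is unnormalized: ∫|φ|² dx = 3.6300, and ∫φ*·V(x)·φ dx = 1196.4, so ⟨V⟩ = 1196.4 / 3.6300.
⟨V⟩ = 329.60.

329.6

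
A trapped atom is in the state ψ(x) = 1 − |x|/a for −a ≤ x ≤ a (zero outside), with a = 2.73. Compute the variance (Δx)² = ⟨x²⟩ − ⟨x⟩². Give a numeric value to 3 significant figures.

Compute ⟨x⟩ and ⟨x²⟩ separately, then (Δx)² = ⟨x²⟩ − ⟨x⟩².
ψ is even, so ∫ over [−a, a] = 2∫₀ᵃ with ψ = 1 − x/a there: ∫₀ᵃ (1 − x/a)² dx = a/3, ∫₀ᵃ x²(1 − x/a)² dx = a³/30, ∫₀ᵃ x⁴(1 − x/a)² dx = a⁵/105.
Normalization: ∫|ψ|² dx = 1.8200.
⟨x⟩ = 0.0000 and ⟨x²⟩ = 0.74529.
(Δx)² = 0.74529 − (0.0000)² = 0.74529.

0.745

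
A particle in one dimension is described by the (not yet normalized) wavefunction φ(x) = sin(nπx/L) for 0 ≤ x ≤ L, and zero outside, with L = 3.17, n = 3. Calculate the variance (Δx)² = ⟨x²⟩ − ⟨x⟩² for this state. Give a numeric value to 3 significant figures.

Compute ⟨x⟩ and ⟨x²⟩ separately, then (Δx)² = ⟨x²⟩ − ⟨x⟩².
With sin²θ = (1 − cos2θ)/2 on 0 ≤ x ≤ L: ∫sin²(nπx/L) dx = L/2, ∫x·sin²(nπx/L) dx = L²/4, ∫x²·sin²(nπx/L) dx = L³·(1/6 − 1/(4n²π²)); higher powers xᵏ the same way, integrating xᵏ·cos(2nπx/L) by parts.
Normalization: ∫|φ|² dx = 1.5850.
⟨x⟩ = 1.5850 and ⟨x²⟩ = 3.2931.
(Δx)² = 3.2931 − (1.5850)² = 0.78084.

0.781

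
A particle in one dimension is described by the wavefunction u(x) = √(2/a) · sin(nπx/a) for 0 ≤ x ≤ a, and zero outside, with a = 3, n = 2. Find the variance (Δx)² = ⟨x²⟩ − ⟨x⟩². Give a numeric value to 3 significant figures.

Compute ⟨x⟩ and ⟨x²⟩ separately, then (Δx)² = ⟨x²⟩ − ⟨x⟩².
With sin²θ = (1 − cos2θ)/2 on 0 ≤ x ≤ a: ∫sin²(nπx/a) dx = a/2, ∫x·sin²(nπx/a) dx = a²/4, ∫x²·sin²(nπx/a) dx = a³·(1/6 − 1/(4n²π²)); higher powers xᵏ the same way, integrating xᵏ·cos(2nπx/a) by parts.
⟨x⟩ = 1.5000 and ⟨x²⟩ = 2.8860.
(Δx)² = 2.8860 − (1.5000)² = 0.63601.

0.636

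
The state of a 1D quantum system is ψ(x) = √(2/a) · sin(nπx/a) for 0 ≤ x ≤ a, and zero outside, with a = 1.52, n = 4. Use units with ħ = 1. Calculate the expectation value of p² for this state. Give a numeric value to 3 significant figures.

68.3

p² ψ = −ħ² d²ψ/dx²; ⟨p²⟩ = −ħ² ∫ ψ*·ψ'' dx.
d/dx sin(nπx/a) = (nπ/a)·cos(nπx/a) and d²/dx² sin(nπx/a) = −(nπ/a)²·sin(nπx/a); on 0 ≤ x ≤ a, ∫sin²(nπx/a) dx = a/2 and ∫sin(nπx/a)·cos(nπx/a) dx = 0.
⟨p²⟩ = 68.349.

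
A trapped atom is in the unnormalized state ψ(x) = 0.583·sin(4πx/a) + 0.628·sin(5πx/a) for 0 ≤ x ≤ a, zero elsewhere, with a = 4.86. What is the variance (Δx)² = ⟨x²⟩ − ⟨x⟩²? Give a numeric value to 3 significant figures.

Compute ⟨x⟩ and ⟨x²⟩ separately, then (Δx)² = ⟨x²⟩ − ⟨x⟩².
On 0 ≤ x ≤ a (j ≠ l): ∫sin²(jπx/a) dx = a/2, ∫sin(jπx/a)·sin(lπx/a) dx = 0; diagonal moments ∫x·sin²(jπx/a) dx = a²/4, ∫x²·sin²(jπx/a) dx = a³·(1/6 − 1/(4j²π²)); cross terms ∫x·sin(jπx/a)·sin(lπx/a) dx = 0 for j + l even and −4jla²/(π²(j² − l²)²) for j + l odd, ∫x²·sin(jπx/a)·sin(lπx/a) dx = (−1)^(j+l)·4jla³/(π²(j² − l²)²); higher powers the same way via product-to-sum and parts.
Normalization: ∫|ψ|² dx = 1.7843.
⟨x⟩ = 1.4600 and ⟨x²⟩ = 3.0987.
(Δx)² = 3.0987 − (1.4600)² = 0.96707.

0.967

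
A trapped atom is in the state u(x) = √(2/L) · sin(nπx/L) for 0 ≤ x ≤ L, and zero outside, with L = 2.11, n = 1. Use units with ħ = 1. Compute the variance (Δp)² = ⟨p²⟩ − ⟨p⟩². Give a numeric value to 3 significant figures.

Compute ⟨p⟩ and ⟨p²⟩ separately; (Δp)² = ⟨p²⟩ − ⟨p⟩².
d/dx sin(nπx/L) = (nπ/L)·cos(nπx/L) and d²/dx² sin(nπx/L) = −(nπ/L)²·sin(nπx/L); on 0 ≤ x ≤ L, ∫sin²(nπx/L) dx = L/2 and ∫sin(nπx/L)·cos(nπx/L) dx = 0.
⟨p⟩ = 0.0000 and ⟨p²⟩ = 2.2168.
(Δp)² = 2.2168 − (0.0000)² = 2.2168.

2.22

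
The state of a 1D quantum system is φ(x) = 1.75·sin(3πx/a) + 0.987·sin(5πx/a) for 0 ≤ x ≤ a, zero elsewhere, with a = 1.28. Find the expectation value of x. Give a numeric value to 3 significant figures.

0.640

⟨x⟩ = ∫ x·|φ|² dx / ∫|φ|² dx (integrals over the domain).
On 0 ≤ x ≤ a (j ≠ l): ∫sin²(jπx/a) dx = a/2, ∫sin(jπx/a)·sin(lπx/a) dx = 0; diagonal moments ∫x·sin²(jπx/a) dx = a²/4, ∫x²·sin²(jπx/a) dx = a³·(1/6 − 1/(4j²π²)); cross terms ∫x·sin(jπx/a)·sin(lπx/a) dx = 0 for j + l even and −4jla²/(π²(j² − l²)²) for j + l odd, ∫x²·sin(jπx/a)·sin(lπx/a) dx = (−1)^(j+l)·4jla³/(π²(j² − l²)²); higher powers the same way via product-to-sum and parts.
State is unnormalized: ∫|φ|² dx = 2.5835, and ∫φ*·x·φ dx = 1.6534, so ⟨x⟩ = 1.6534 / 2.5835.
⟨x⟩ = 0.64000.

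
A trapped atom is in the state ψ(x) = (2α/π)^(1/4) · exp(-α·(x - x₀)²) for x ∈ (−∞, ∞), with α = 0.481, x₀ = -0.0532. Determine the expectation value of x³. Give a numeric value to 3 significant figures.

-0.0831

⟨x³⟩ = ∫ x³·|ψ|² dx (integrals over the domain).
Gaussian moments (u = x − x₀): ∫u^(2j)·e^(−2αu²) du = (2j−1)!!/(4α)^j · √(π/(2α)), odd powers integrate to 0; here √(π/(2α)) = 1.8071.
⟨x³⟩ = -0.083103.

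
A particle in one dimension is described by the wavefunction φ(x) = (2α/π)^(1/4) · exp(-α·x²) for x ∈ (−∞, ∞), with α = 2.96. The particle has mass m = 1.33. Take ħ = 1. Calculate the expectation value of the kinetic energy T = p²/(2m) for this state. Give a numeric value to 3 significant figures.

T = −(ħ²/2m) d²/dx², so ⟨T⟩ = −(ħ²/2m) ∫ φ*·φ'' dx; with m = 1.33.
Gaussian moments: ∫x^(2j)·e^(−2αx²) dx = (2j−1)!!/(4α)^j · √(π/(2α)), odd powers integrate to 0; here √(π/(2α)) = 0.72847. Derivatives: d/dx e^(−αx²) = −2αx·e^(−αx²), d²/dx² e^(−αx²) = (4α²x² − 2α)·e^(−αx²).
⟨T⟩ = 1.1128.

1.11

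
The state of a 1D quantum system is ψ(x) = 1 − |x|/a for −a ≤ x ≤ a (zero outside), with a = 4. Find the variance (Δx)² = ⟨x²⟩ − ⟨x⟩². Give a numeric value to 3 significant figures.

Compute ⟨x⟩ and ⟨x²⟩ separately, then (Δx)² = ⟨x²⟩ − ⟨x⟩².
ψ is even, so ∫ over [−a, a] = 2∫₀ᵃ with ψ = 1 − x/a there: ∫₀ᵃ (1 − x/a)² dx = a/3, ∫₀ᵃ x²(1 − x/a)² dx = a³/30, ∫₀ᵃ x⁴(1 − x/a)² dx = a⁵/105.
Normalization: ∫|ψ|² dx = 2.6667.
⟨x⟩ = 0.0000 and ⟨x²⟩ = 1.6000.
(Δx)² = 1.6000 − (0.0000)² = 1.6000.

1.60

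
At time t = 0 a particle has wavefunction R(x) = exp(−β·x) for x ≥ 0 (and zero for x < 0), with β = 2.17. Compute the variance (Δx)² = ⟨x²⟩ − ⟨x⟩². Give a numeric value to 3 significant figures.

Compute ⟨x⟩ and ⟨x²⟩ separately, then (Δx)² = ⟨x²⟩ − ⟨x⟩².
Every integrand reduces to terms xʲ·e^(−2βx) on [0, ∞); use ∫₀^∞ xʲ·e^(−2βx) dx = j!/(2β)^(j+1).
Normalization: ∫|R|² dx = 0.23041.
⟨x⟩ = 0.23041 and ⟨x²⟩ = 0.10618.
(Δx)² = 0.10618 − (0.23041)² = 0.053091.

0.0531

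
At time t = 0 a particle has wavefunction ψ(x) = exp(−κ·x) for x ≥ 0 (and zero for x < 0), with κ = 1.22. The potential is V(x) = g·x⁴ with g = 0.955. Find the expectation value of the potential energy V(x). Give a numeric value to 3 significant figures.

⟨V⟩ = ∫ V(x)·|ψ|² dx / ∫|ψ|² dx.
Every integrand reduces to terms xʲ·e^(−2κx) on [0, ∞); use ∫₀^∞ xʲ·e^(−2κx) dx = j!/(2κ)^(j+1).
State is unnormalized: ∫|ψ|² dx = 0.40984, and ∫ψ*·V(x)·ψ dx = 0.26501, so ⟨V⟩ = 0.26501 / 0.40984.
⟨V⟩ = 0.64663.

0.647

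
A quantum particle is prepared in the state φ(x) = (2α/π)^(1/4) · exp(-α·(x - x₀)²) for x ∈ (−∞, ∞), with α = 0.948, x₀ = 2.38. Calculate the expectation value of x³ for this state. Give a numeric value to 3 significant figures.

⟨x³⟩ = ∫ x³·|φ|² dx (integrals over the domain).
Gaussian moments (u = x − x₀): ∫u^(2j)·e^(−2αu²) du = (2j−1)!!/(4α)^j · √(π/(2α)), odd powers integrate to 0; here √(π/(2α)) = 1.2872.
⟨x³⟩ = 15.364.

15.4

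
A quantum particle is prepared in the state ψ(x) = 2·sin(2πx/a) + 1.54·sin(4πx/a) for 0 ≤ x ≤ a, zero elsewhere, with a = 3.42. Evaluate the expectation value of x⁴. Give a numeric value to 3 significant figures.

⟨x⁴⟩ = ∫ x⁴·|ψ|² dx / ∫|ψ|² dx (integrals over the domain).
On 0 ≤ x ≤ a (j ≠ l): ∫sin²(jπx/a) dx = a/2, ∫sin(jπx/a)·sin(lπx/a) dx = 0; diagonal moments ∫x·sin²(jπx/a) dx = a²/4, ∫x²·sin²(jπx/a) dx = a³·(1/6 − 1/(4j²π²)); cross terms ∫x·sin(jπx/a)·sin(lπx/a) dx = 0 for j + l even and −4jla²/(π²(j² − l²)²) for j + l odd, ∫x²·sin(jπx/a)·sin(lπx/a) dx = (−1)^(j+l)·4jla³/(π²(j² − l²)²); higher powers the same way via product-to-sum and parts.
State is unnormalized: ∫|ψ|² dx = 10.895, and ∫ψ*·x⁴·ψ dx = 379.70, so ⟨x⁴⟩ = 379.70 / 10.895.
⟨x⁴⟩ = 34.849.

34.8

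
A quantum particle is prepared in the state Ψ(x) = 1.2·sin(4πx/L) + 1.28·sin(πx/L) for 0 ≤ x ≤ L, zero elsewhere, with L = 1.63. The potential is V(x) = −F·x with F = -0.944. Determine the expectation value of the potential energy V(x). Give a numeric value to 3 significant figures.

0.747

⟨V⟩ = ∫ V(x)·|Ψ|² dx / ∫|Ψ|² dx.
On 0 ≤ x ≤ L (j ≠ l): ∫sin²(jπx/L) dx = L/2, ∫sin(jπx/L)·sin(lπx/L) dx = 0; diagonal moments ∫x·sin²(jπx/L) dx = L²/4, ∫x²·sin²(jπx/L) dx = L³·(1/6 − 1/(4j²π²)); cross terms ∫x·sin(jπx/L)·sin(lπx/L) dx = 0 for j + l even and −4jlL²/(π²(j² − l²)²) for j + l odd, ∫x²·sin(jπx/L)·sin(lπx/L) dx = (−1)^(j+l)·4jlL³/(π²(j² − l²)²); higher powers the same way via product-to-sum and parts.
State is unnormalized: ∫|Ψ|² dx = 2.5089, and ∫Ψ*·V(x)·Ψ dx = 1.8747, so ⟨V⟩ = 1.8747 / 2.5089.
⟨V⟩ = 0.74723.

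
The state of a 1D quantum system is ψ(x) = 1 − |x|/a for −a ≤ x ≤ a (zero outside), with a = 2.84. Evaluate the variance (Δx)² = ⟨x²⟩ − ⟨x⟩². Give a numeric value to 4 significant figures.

0.8066

Compute ⟨x⟩ and ⟨x²⟩ separately, then (Δx)² = ⟨x²⟩ − ⟨x⟩².
ψ is even, so ∫ over [−a, a] = 2∫₀ᵃ with ψ = 1 − x/a there: ∫₀ᵃ (1 − x/a)² dx = a/3, ∫₀ᵃ x²(1 − x/a)² dx = a³/30, ∫₀ᵃ x⁴(1 − x/a)² dx = a⁵/105.
Normalization: ∫|ψ|² dx = 1.8933.
⟨x⟩ = 0.0000 and ⟨x²⟩ = 0.80656.
(Δx)² = 0.80656 − (0.0000)² = 0.80656.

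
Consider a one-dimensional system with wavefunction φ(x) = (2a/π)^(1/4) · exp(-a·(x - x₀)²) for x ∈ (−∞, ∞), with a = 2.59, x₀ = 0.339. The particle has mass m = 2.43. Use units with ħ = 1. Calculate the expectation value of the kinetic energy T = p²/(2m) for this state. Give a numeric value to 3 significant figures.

T = −(ħ²/2m) d²/dx², so ⟨T⟩ = −(ħ²/2m) ∫ φ*·φ'' dx; with m = 2.43.
Gaussian moments (u = x − x₀): ∫u^(2j)·e^(−2au²) du = (2j−1)!!/(4a)^j · √(π/(2a)), odd powers integrate to 0; here √(π/(2a)) = 0.77877. Derivatives: d/dx e^(−au²) = −2au·e^(−au²), d²/dx² e^(−au²) = (4a²u² − 2a)·e^(−au²).
⟨T⟩ = 0.53292.

0.533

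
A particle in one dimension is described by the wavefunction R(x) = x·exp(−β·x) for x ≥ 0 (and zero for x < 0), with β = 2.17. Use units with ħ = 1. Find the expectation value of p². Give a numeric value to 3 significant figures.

4.71

p² R = −ħ² d²R/dx²; ⟨p²⟩ = −ħ² ∫ R*·R'' dx / ∫|R|² dx.
Differentiate x·exp(−β·x) with the product rule; every integrand then reduces to terms xʲ·e^(−2βx) on [0, ∞), with ∫₀^∞ xʲ·e^(−2βx) dx = j!/(2β)^(j+1).
State is unnormalized: ∫|R|² dx = 0.024466, and ∫R*·(−ħ² R'') dx = 0.11521, so ⟨p²⟩ = 0.11521 / 0.024466.
⟨p²⟩ = 4.7089.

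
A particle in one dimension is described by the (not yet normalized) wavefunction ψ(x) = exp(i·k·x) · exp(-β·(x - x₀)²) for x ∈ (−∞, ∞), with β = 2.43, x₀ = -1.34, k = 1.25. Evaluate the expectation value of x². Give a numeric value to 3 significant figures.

1.90

⟨x²⟩ = ∫ x²·|ψ|² dx / ∫|ψ|² dx (integrals over the domain).
Gaussian moments (u = x − x₀): ∫u^(2j)·e^(−2βu²) du = (2j−1)!!/(4β)^j · √(π/(2β)), odd powers integrate to 0; here √(π/(2β)) = 0.80400.
State is unnormalized: ∫|ψ|² dx = 0.80400, and ∫ψ*·x²·ψ dx = 1.5264, so ⟨x²⟩ = 1.5264 / 0.80400.
⟨x²⟩ = 1.8985.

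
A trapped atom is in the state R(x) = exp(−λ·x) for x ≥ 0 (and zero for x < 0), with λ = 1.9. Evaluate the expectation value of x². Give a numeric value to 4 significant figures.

⟨x²⟩ = ∫ x²·|R|² dx / ∫|R|² dx (integrals over the domain).
Every integrand reduces to terms xʲ·e^(−2λx) on [0, ∞); use ∫₀^∞ xʲ·e^(−2λx) dx = j!/(2λ)^(j+1).
State is unnormalized: ∫|R|² dx = 0.26316, and ∫R*·x²·R dx = 0.036448, so ⟨x²⟩ = 0.036448 / 0.26316.
⟨x²⟩ = 0.13850.

0.1385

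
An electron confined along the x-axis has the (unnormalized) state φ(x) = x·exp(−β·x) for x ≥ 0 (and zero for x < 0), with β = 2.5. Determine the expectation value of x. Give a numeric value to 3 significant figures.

⟨x⟩ = ∫ x·|φ|² dx / ∫|φ|² dx (integrals over the domain).
Every integrand reduces to terms xʲ·e^(−2βx) on [0, ∞); use ∫₀^∞ xʲ·e^(−2βx) dx = j!/(2β)^(j+1).
State is unnormalized: ∫|φ|² dx = 0.016000, and ∫φ*·x·φ dx = 0.0096000, so ⟨x⟩ = 0.0096000 / 0.016000.
⟨x⟩ = 0.60000.

0.600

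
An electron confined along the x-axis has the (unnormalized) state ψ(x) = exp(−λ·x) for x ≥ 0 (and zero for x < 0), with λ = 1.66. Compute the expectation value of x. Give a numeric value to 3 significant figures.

⟨x⟩ = ∫ x·|ψ|² dx / ∫|ψ|² dx (integrals over the domain).
Every integrand reduces to terms xʲ·e^(−2λx) on [0, ∞); use ∫₀^∞ xʲ·e^(−2λx) dx = j!/(2λ)^(j+1).
State is unnormalized: ∫|ψ|² dx = 0.30120, and ∫ψ*·x·ψ dx = 0.090724, so ⟨x⟩ = 0.090724 / 0.30120.
⟨x⟩ = 0.30120.

0.301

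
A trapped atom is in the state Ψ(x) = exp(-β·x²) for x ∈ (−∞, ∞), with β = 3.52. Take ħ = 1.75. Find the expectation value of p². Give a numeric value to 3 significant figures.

p² Ψ = −ħ² d²Ψ/dx²; ⟨p²⟩ = −ħ² ∫ Ψ*·Ψ'' dx / ∫|Ψ|² dx.
Gaussian moments: ∫x^(2j)·e^(−2βx²) dx = (2j−1)!!/(4β)^j · √(π/(2β)), odd powers integrate to 0; here √(π/(2β)) = 0.66802. Derivatives: d/dx e^(−βx²) = −2βx·e^(−βx²), d²/dx² e^(−βx²) = (4β²x² − 2β)·e^(−βx²).
State is unnormalized: ∫|Ψ|² dx = 0.66802, and ∫Ψ*·(−ħ² Ψ'') dx = 7.2012, so ⟨p²⟩ = 7.2012 / 0.66802.
⟨p²⟩ = 10.780.

10.8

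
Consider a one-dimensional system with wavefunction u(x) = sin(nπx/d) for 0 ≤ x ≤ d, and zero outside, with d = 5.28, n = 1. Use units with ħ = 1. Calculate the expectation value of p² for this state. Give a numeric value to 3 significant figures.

0.354

p² u = −ħ² d²u/dx²; ⟨p²⟩ = −ħ² ∫ u*·u'' dx / ∫|u|² dx.
d/dx sin(nπx/d) = (nπ/d)·cos(nπx/d) and d²/dx² sin(nπx/d) = −(nπ/d)²·sin(nπx/d); on 0 ≤ x ≤ d, ∫sin²(nπx/d) dx = d/2 and ∫sin(nπx/d)·cos(nπx/d) dx = 0.
State is unnormalized: ∫|u|² dx = 2.6400, and ∫u*·(−ħ² u'') dx = 0.93462, so ⟨p²⟩ = 0.93462 / 2.6400.
⟨p²⟩ = 0.35402.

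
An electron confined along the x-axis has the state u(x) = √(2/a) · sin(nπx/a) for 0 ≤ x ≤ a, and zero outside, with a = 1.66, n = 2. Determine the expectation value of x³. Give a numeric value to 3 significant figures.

1.06

⟨x³⟩ = ∫ x³·|u|² dx (integrals over the domain).
With sin²θ = (1 − cos2θ)/2 on 0 ≤ x ≤ a: ∫sin²(nπx/a) dx = a/2, ∫x·sin²(nπx/a) dx = a²/4, ∫x²·sin²(nπx/a) dx = a³·(1/6 − 1/(4n²π²)); higher powers xᵏ the same way, integrating xᵏ·cos(2nπx/a) by parts.
⟨x³⟩ = 1.0567.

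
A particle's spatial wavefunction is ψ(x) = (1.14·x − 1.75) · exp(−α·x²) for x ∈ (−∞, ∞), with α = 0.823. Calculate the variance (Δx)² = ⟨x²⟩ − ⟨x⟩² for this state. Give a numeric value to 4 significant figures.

0.2502

Compute ⟨x⟩ and ⟨x²⟩ separately, then (Δx)² = ⟨x²⟩ − ⟨x⟩².
Expand each integrand as polynomial × e^(−2αx²) and use ∫x^(2j)·e^(−2αx²) dx = (2j−1)!!/(4α)^j · √(π/(2α)), odd powers → 0; here √(π/(2α)) = 1.3815.
Normalization: ∫|ψ|² dx = 4.7763.
⟨x⟩ = -0.35057 and ⟨x²⟩ = 0.37314.
(Δx)² = 0.37314 − (-0.35057)² = 0.25024.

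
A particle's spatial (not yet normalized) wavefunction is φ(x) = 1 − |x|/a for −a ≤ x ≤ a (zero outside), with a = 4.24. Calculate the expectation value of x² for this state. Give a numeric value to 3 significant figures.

⟨x²⟩ = ∫ x²·|φ|² dx / ∫|φ|² dx (integrals over the domain).
φ is even, so ∫ over [−a, a] = 2∫₀ᵃ with φ = 1 − x/a there: ∫₀ᵃ (1 − x/a)² dx = a/3, ∫₀ᵃ x²(1 − x/a)² dx = a³/30, ∫₀ᵃ x⁴(1 − x/a)² dx = a⁵/105.
State is unnormalized: ∫|φ|² dx = 2.8267, and ∫φ*·x²·φ dx = 5.0817, so ⟨x²⟩ = 5.0817 / 2.8267.
⟨x²⟩ = 1.7978.

1.80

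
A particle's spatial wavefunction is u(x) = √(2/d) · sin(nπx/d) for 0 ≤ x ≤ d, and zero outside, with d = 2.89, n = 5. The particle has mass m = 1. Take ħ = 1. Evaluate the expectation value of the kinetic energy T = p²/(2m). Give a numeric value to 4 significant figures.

14.77

T = −(ħ²/2m) d²/dx², so ⟨T⟩ = −(ħ²/2m) ∫ u*·u'' dx; with m = 1.
d/dx sin(nπx/d) = (nπ/d)·cos(nπx/d) and d²/dx² sin(nπx/d) = −(nπ/d)²·sin(nπx/d); on 0 ≤ x ≤ d, ∫sin²(nπx/d) dx = d/2 and ∫sin(nπx/d)·cos(nπx/d) dx = 0.
⟨T⟩ = 14.771.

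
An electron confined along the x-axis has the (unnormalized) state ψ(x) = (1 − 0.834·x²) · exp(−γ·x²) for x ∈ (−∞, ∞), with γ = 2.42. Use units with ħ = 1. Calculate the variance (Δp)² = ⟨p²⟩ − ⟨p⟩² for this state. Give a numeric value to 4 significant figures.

Compute ⟨p⟩ and ⟨p²⟩ separately; (Δp)² = ⟨p²⟩ − ⟨p⟩².
Expand each integrand as polynomial × e^(−2γx²) and use ∫x^(2j)·e^(−2γx²) dx = (2j−1)!!/(4γ)^j · √(π/(2γ)), odd powers → 0; here √(π/(2γ)) = 0.80566. Differentiate with the product rule, d/dx e^(−γx²) = −2γx·e^(−γx²).
Normalization: ∫|ψ|² dx = 0.68478.
⟨p⟩ = 0.0000 and ⟨p²⟩ = 3.4858.
(Δp)² = 3.4858 − (0.0000)² = 3.4858.

3.486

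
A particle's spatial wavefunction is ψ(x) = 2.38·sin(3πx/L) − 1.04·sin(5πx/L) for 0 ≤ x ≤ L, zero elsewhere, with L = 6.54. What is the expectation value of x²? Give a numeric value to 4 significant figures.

12.55

⟨x²⟩ = ∫ x²·|ψ|² dx / ∫|ψ|² dx (integrals over the domain).
On 0 ≤ x ≤ L (j ≠ l): ∫sin²(jπx/L) dx = L/2, ∫sin(jπx/L)·sin(lπx/L) dx = 0; diagonal moments ∫x·sin²(jπx/L) dx = L²/4, ∫x²·sin²(jπx/L) dx = L³·(1/6 − 1/(4j²π²)); cross terms ∫x·sin(jπx/L)·sin(lπx/L) dx = 0 for j + l even and −4jlL²/(π²(j² − l²)²) for j + l odd, ∫x²·sin(jπx/L)·sin(lπx/L) dx = (−1)^(j+l)·4jlL³/(π²(j² − l²)²); higher powers the same way via product-to-sum and parts.
State is unnormalized: ∫|ψ|² dx = 22.059, and ∫ψ*·x²·ψ dx = 276.86, so ⟨x²⟩ = 276.86 / 22.059.
⟨x²⟩ = 12.550.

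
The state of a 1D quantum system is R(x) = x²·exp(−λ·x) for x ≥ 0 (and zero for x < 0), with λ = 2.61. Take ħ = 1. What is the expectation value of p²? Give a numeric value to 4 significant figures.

p² R = −ħ² d²R/dx²; ⟨p²⟩ = −ħ² ∫ R*·R'' dx / ∫|R|² dx.
Differentiate x²·exp(−λ·x) with the product rule; every integrand then reduces to terms xʲ·e^(−2λx) on [0, ∞), with ∫₀^∞ xʲ·e^(−2λx) dx = j!/(2λ)^(j+1).
State is unnormalized: ∫|R|² dx = 0.0061924, and ∫R*·(−ħ² R'') dx = 0.014061, so ⟨p²⟩ = 0.014061 / 0.0061924.
⟨p²⟩ = 2.2707.

2.271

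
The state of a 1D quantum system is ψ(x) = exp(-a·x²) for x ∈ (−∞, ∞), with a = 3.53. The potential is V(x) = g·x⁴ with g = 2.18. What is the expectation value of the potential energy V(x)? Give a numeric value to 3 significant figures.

0.0328

⟨V⟩ = ∫ V(x)·|ψ|² dx / ∫|ψ|² dx.
Gaussian moments: ∫x^(2j)·e^(−2ax²) dx = (2j−1)!!/(4a)^j · √(π/(2a)), odd powers integrate to 0; here √(π/(2a)) = 0.66707.
State is unnormalized: ∫|ψ|² dx = 0.66707, and ∫ψ*·V(x)·ψ dx = 0.021882, so ⟨V⟩ = 0.021882 / 0.66707.
⟨V⟩ = 0.032803.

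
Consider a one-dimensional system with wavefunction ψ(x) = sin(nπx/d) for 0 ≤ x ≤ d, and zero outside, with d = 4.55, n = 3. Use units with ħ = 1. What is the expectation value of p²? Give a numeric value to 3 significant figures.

p² ψ = −ħ² d²ψ/dx²; ⟨p²⟩ = −ħ² ∫ ψ*·ψ'' dx / ∫|ψ|² dx.
d/dx sin(nπx/d) = (nπ/d)·cos(nπx/d) and d²/dx² sin(nπx/d) = −(nπ/d)²·sin(nπx/d); on 0 ≤ x ≤ d, ∫sin²(nπx/d) dx = d/2 and ∫sin(nπx/d)·cos(nπx/d) dx = 0.
State is unnormalized: ∫|ψ|² dx = 2.2750, and ∫ψ*·(−ħ² ψ'') dx = 9.7611, so ⟨p²⟩ = 9.7611 / 2.2750.
⟨p²⟩ = 4.2906.

4.29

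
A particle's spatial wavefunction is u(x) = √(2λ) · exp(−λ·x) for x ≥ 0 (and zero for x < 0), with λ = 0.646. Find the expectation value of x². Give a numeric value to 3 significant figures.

⟨x²⟩ = ∫ x²·|u|² dx (integrals over the domain).
Every integrand reduces to terms xʲ·e^(−2λx) on [0, ∞); use ∫₀^∞ xʲ·e^(−2λx) dx = j!/(2λ)^(j+1).
⟨x²⟩ = 1.1981.

1.20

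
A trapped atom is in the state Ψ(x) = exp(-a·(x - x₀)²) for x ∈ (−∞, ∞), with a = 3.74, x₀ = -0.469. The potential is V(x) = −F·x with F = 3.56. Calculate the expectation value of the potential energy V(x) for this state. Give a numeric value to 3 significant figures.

⟨V⟩ = ∫ V(x)·|Ψ|² dx / ∫|Ψ|² dx.
Gaussian moments (u = x − x₀): ∫u^(2j)·e^(−2au²) du = (2j−1)!!/(4a)^j · √(π/(2a)), odd powers integrate to 0; here √(π/(2a)) = 0.64807.
State is unnormalized: ∫|Ψ|² dx = 0.64807, and ∫Ψ*·V(x)·Ψ dx = 1.0820, so ⟨V⟩ = 1.0820 / 0.64807.
⟨V⟩ = 1.6696.

1.67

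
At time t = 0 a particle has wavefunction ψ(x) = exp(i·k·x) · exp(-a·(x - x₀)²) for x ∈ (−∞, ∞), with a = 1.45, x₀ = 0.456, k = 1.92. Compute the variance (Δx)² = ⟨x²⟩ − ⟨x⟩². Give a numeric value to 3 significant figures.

0.172

Compute ⟨x⟩ and ⟨x²⟩ separately, then (Δx)² = ⟨x²⟩ − ⟨x⟩².
Gaussian moments (u = x − x₀): ∫u^(2j)·e^(−2au²) du = (2j−1)!!/(4a)^j · √(π/(2a)), odd powers integrate to 0; here √(π/(2a)) = 1.0408.
Normalization: ∫|ψ|² dx = 1.0408.
⟨x⟩ = 0.45600 and ⟨x²⟩ = 0.38035.
(Δx)² = 0.38035 − (0.45600)² = 0.17241.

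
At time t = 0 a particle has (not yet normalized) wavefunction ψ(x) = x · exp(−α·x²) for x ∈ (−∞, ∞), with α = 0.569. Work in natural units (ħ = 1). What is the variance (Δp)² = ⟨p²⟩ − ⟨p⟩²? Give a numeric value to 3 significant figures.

Compute ⟨p⟩ and ⟨p²⟩ separately; (Δp)² = ⟨p²⟩ − ⟨p⟩².
Expand each integrand as polynomial × e^(−2αx²) and use ∫x^(2j)·e^(−2αx²) dx = (2j−1)!!/(4α)^j · √(π/(2α)), odd powers → 0; here √(π/(2α)) = 1.6615. Differentiate with the product rule, d/dx e^(−αx²) = −2αx·e^(−αx²).
Normalization: ∫|ψ|² dx = 0.73001.
⟨p⟩ = 0.0000 and ⟨p²⟩ = 1.7070.
(Δp)² = 1.7070 − (0.0000)² = 1.7070.

1.71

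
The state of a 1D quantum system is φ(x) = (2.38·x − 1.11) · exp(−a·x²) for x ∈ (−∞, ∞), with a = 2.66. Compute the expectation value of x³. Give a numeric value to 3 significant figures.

⟨x³⟩ = ∫ x³·|φ|² dx / ∫|φ|² dx (integrals over the domain).
Expand each integrand as polynomial × e^(−2ax²) and use ∫x^(2j)·e^(−2ax²) dx = (2j−1)!!/(4a)^j · √(π/(2a)), odd powers → 0; here √(π/(2a)) = 0.76846.
State is unnormalized: ∫|φ|² dx = 1.3559, and ∫φ*·x³·φ dx = -0.10759, so ⟨x³⟩ = -0.10759 / 1.3559.
⟨x³⟩ = -0.079351.

-0.0794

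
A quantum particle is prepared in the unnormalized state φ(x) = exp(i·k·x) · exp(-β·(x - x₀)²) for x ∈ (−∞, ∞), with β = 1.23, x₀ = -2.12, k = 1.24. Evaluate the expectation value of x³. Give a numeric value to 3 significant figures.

-10.8

⟨x³⟩ = ∫ x³·|φ|² dx / ∫|φ|² dx (integrals over the domain).
Gaussian moments (u = x − x₀): ∫u^(2j)·e^(−2βu²) du = (2j−1)!!/(4β)^j · √(π/(2β)), odd powers integrate to 0; here √(π/(2β)) = 1.1301.
State is unnormalized: ∫|φ|² dx = 1.1301, and ∫φ*·x³·φ dx = -12.228, so ⟨x³⟩ = -12.228 / 1.1301.
⟨x³⟩ = -10.821.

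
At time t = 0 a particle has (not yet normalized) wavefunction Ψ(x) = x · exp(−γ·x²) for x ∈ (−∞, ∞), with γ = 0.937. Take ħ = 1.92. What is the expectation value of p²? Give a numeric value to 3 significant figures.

p² Ψ = −ħ² d²Ψ/dx²; ⟨p²⟩ = −ħ² ∫ Ψ*·Ψ'' dx / ∫|Ψ|² dx.
Expand each integrand as polynomial × e^(−2γx²) and use ∫x^(2j)·e^(−2γx²) dx = (2j−1)!!/(4γ)^j · √(π/(2γ)), odd powers → 0; here √(π/(2γ)) = 1.2948. Differentiate with the product rule, d/dx e^(−γx²) = −2γx·e^(−γx²).
State is unnormalized: ∫|Ψ|² dx = 0.34545, and ∫Ψ*·(−ħ² Ψ'') dx = 3.5798, so ⟨p²⟩ = 3.5798 / 0.34545.
⟨p²⟩ = 10.362.

10.4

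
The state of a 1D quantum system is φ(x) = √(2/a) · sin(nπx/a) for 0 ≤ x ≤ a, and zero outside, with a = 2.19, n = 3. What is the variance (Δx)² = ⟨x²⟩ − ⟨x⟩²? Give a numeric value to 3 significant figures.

0.373

Compute ⟨x⟩ and ⟨x²⟩ separately, then (Δx)² = ⟨x²⟩ − ⟨x⟩².
With sin²θ = (1 − cos2θ)/2 on 0 ≤ x ≤ a: ∫sin²(nπx/a) dx = a/2, ∫x·sin²(nπx/a) dx = a²/4, ∫x²·sin²(nπx/a) dx = a³·(1/6 − 1/(4n²π²)); higher powers xᵏ the same way, integrating xᵏ·cos(2nπx/a) by parts.
⟨x⟩ = 1.0950 and ⟨x²⟩ = 1.5717.
(Δx)² = 1.5717 − (1.0950)² = 0.37268.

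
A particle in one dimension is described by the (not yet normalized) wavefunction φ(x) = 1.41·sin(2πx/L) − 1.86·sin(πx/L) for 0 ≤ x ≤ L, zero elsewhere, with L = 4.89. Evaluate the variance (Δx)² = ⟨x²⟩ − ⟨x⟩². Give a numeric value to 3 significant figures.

Compute ⟨x⟩ and ⟨x²⟩ separately, then (Δx)² = ⟨x²⟩ − ⟨x⟩².
On 0 ≤ x ≤ L (j ≠ l): ∫sin²(jπx/L) dx = L/2, ∫sin(jπx/L)·sin(lπx/L) dx = 0; diagonal moments ∫x·sin²(jπx/L) dx = L²/4, ∫x²·sin²(jπx/L) dx = L³·(1/6 − 1/(4j²π²)); cross terms ∫x·sin(jπx/L)·sin(lπx/L) dx = 0 for j + l even and −4jlL²/(π²(j² − l²)²) for j + l odd, ∫x²·sin(jπx/L)·sin(lπx/L) dx = (−1)^(j+l)·4jlL³/(π²(j² − l²)²); higher powers the same way via product-to-sum and parts.
Normalization: ∫|φ|² dx = 13.320.
⟨x⟩ = 3.2931 and ⟨x²⟩ = 11.238.
(Δx)² = 11.238 − (3.2931)² = 0.39361.

0.394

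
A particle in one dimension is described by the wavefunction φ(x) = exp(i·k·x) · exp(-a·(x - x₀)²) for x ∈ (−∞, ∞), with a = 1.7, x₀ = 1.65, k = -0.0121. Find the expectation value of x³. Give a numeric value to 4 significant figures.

5.220

⟨x³⟩ = ∫ x³·|φ|² dx / ∫|φ|² dx (integrals over the domain).
Gaussian moments (u = x − x₀): ∫u^(2j)·e^(−2au²) du = (2j−1)!!/(4a)^j · √(π/(2a)), odd powers integrate to 0; here √(π/(2a)) = 0.96125.
State is unnormalized: ∫|φ|² dx = 0.96125, and ∫φ*·x³·φ dx = 5.0178, so ⟨x³⟩ = 5.0178 / 0.96125.
⟨x³⟩ = 5.2201.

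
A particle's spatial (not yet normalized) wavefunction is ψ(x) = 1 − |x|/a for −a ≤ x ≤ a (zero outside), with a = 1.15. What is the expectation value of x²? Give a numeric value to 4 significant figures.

⟨x²⟩ = ∫ x²·|ψ|² dx / ∫|ψ|² dx (integrals over the domain).
ψ is even, so ∫ over [−a, a] = 2∫₀ᵃ with ψ = 1 − x/a there: ∫₀ᵃ (1 − x/a)² dx = a/3, ∫₀ᵃ x²(1 − x/a)² dx = a³/30, ∫₀ᵃ x⁴(1 − x/a)² dx = a⁵/105.
State is unnormalized: ∫|ψ|² dx = 0.76667, and ∫ψ*·x²·ψ dx = 0.10139, so ⟨x²⟩ = 0.10139 / 0.76667.
⟨x²⟩ = 0.13225.

0.1323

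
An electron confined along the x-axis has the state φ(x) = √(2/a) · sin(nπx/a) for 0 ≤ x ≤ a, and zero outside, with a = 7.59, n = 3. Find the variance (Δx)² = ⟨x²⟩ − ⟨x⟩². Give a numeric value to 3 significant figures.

4.48

Compute ⟨x⟩ and ⟨x²⟩ separately, then (Δx)² = ⟨x²⟩ − ⟨x⟩².
With sin²θ = (1 − cos2θ)/2 on 0 ≤ x ≤ a: ∫sin²(nπx/a) dx = a/2, ∫x·sin²(nπx/a) dx = a²/4, ∫x²·sin²(nπx/a) dx = a³·(1/6 − 1/(4n²π²)); higher powers xᵏ the same way, integrating xᵏ·cos(2nπx/a) by parts.
⟨x⟩ = 3.7950 and ⟨x²⟩ = 18.878.
(Δx)² = 18.878 − (3.7950)² = 4.4764.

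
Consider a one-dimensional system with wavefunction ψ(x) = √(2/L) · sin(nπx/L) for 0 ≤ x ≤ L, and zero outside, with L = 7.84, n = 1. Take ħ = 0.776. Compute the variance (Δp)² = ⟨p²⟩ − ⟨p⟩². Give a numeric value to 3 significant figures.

0.0967

Compute ⟨p⟩ and ⟨p²⟩ separately; (Δp)² = ⟨p²⟩ − ⟨p⟩².
d/dx sin(nπx/L) = (nπ/L)·cos(nπx/L) and d²/dx² sin(nπx/L) = −(nπ/L)²·sin(nπx/L); on 0 ≤ x ≤ L, ∫sin²(nπx/L) dx = L/2 and ∫sin(nπx/L)·cos(nπx/L) dx = 0.
⟨p⟩ = 0.0000 and ⟨p²⟩ = 0.096692.
(Δp)² = 0.096692 − (0.0000)² = 0.096692.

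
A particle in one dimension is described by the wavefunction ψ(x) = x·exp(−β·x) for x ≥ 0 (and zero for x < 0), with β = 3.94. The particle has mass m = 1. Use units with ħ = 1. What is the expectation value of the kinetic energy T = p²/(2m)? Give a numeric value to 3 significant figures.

7.76

T = −(ħ²/2m) d²/dx², so ⟨T⟩ = −(ħ²/2m) ∫ ψ*·ψ'' dx / ∫|ψ|² dx; with m = 1.
Differentiate x·exp(−β·x) with the product rule; every integrand then reduces to terms xʲ·e^(−2βx) on [0, ∞), with ∫₀^∞ xʲ·e^(−2βx) dx = j!/(2β)^(j+1).
State is unnormalized: ∫|ψ|² dx = 0.0040874, and ∫ψ*·(−ħ²/2m · ψ'') dx = 0.031726, so ⟨T⟩ = 0.031726 / 0.0040874.
⟨T⟩ = 7.7618.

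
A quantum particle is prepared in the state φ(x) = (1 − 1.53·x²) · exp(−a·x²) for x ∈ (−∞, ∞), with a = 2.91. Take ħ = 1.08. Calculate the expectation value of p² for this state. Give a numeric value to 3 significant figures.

p² φ = −ħ² d²φ/dx²; ⟨p²⟩ = −ħ² ∫ φ*·φ'' dx / ∫|φ|² dx.
Expand each integrand as polynomial × e^(−2ax²) and use ∫x^(2j)·e^(−2ax²) dx = (2j−1)!!/(4a)^j · √(π/(2a)), odd powers → 0; here √(π/(2a)) = 0.73471. Differentiate with the product rule, d/dx e^(−ax²) = −2ax·e^(−ax²).
State is unnormalized: ∫|φ|² dx = 0.57964, and ∫φ*·(−ħ² φ'') dx = 3.4509, so ⟨p²⟩ = 3.4509 / 0.57964.
⟨p²⟩ = 5.9535.

5.95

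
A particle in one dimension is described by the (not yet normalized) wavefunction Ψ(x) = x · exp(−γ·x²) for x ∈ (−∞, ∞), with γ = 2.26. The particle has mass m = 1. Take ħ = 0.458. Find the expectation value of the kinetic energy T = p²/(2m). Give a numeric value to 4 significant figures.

T = −(ħ²/2m) d²/dx², so ⟨T⟩ = −(ħ²/2m) ∫ Ψ*·Ψ'' dx / ∫|Ψ|² dx; with m = 1.
Expand each integrand as polynomial × e^(−2γx²) and use ∫x^(2j)·e^(−2γx²) dx = (2j−1)!!/(4γ)^j · √(π/(2γ)), odd powers → 0; here √(π/(2γ)) = 0.83369. Differentiate with the product rule, d/dx e^(−γx²) = −2γx·e^(−γx²).
State is unnormalized: ∫|Ψ|² dx = 0.092223, and ∫Ψ*·(−ħ²/2m · Ψ'') dx = 0.065579, so ⟨T⟩ = 0.065579 / 0.092223.
⟨T⟩ = 0.71110.

0.7111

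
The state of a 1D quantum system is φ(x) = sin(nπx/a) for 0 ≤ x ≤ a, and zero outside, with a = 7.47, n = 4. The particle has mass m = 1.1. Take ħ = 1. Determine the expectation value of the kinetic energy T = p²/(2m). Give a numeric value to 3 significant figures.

T = −(ħ²/2m) d²/dx², so ⟨T⟩ = −(ħ²/2m) ∫ φ*·φ'' dx / ∫|φ|² dx; with m = 1.1.
d/dx sin(nπx/a) = (nπ/a)·cos(nπx/a) and d²/dx² sin(nπx/a) = −(nπ/a)²·sin(nπx/a); on 0 ≤ x ≤ a, ∫sin²(nπx/a) dx = a/2 and ∫sin(nπx/a)·cos(nπx/a) dx = 0.
State is unnormalized: ∫|φ|² dx = 3.7350, and ∫φ*·(−ħ²/2m · φ'') dx = 4.8045, so ⟨T⟩ = 4.8045 / 3.7350.
⟨T⟩ = 1.2863.

1.29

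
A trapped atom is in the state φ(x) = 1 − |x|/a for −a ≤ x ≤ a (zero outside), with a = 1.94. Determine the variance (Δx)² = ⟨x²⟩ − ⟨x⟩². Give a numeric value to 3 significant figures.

Compute ⟨x⟩ and ⟨x²⟩ separately, then (Δx)² = ⟨x²⟩ − ⟨x⟩².
φ is even, so ∫ over [−a, a] = 2∫₀ᵃ with φ = 1 − x/a there: ∫₀ᵃ (1 − x/a)² dx = a/3, ∫₀ᵃ x²(1 − x/a)² dx = a³/30, ∫₀ᵃ x⁴(1 − x/a)² dx = a⁵/105.
Normalization: ∫|φ|² dx = 1.2933.
⟨x⟩ = 0.0000 and ⟨x²⟩ = 0.37636.
(Δx)² = 0.37636 − (0.0000)² = 0.37636.

0.376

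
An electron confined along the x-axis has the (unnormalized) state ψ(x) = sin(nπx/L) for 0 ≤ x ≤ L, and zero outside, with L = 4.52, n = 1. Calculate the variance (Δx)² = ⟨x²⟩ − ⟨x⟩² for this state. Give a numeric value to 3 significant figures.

Compute ⟨x⟩ and ⟨x²⟩ separately, then (Δx)² = ⟨x²⟩ − ⟨x⟩².
With sin²θ = (1 − cos2θ)/2 on 0 ≤ x ≤ L: ∫sin²(nπx/L) dx = L/2, ∫x·sin²(nπx/L) dx = L²/4, ∫x²·sin²(nπx/L) dx = L³·(1/6 − 1/(4n²π²)); higher powers xᵏ the same way, integrating xᵏ·cos(2nπx/L) by parts.
Normalization: ∫|ψ|² dx = 2.2600.
⟨x⟩ = 2.2600 and ⟨x²⟩ = 5.7751.
(Δx)² = 5.7751 − (2.2600)² = 0.66752.

0.668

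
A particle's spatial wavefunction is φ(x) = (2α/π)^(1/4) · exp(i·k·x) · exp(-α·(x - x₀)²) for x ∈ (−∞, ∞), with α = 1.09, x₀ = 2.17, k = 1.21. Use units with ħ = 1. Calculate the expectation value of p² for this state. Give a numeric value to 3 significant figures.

p² φ = −ħ² d²φ/dx²; ⟨p²⟩ = −ħ² ∫ φ*·φ'' dx.
Gaussian moments (u = x − x₀): ∫u^(2j)·e^(−2αu²) du = (2j−1)!!/(4α)^j · √(π/(2α)), odd powers integrate to 0; here √(π/(2α)) = 1.2005. Derivatives: φ′ = (ik − 2αu)·φ, φ″ = ((ik − 2αu)² − 2α)·φ; the odd-in-u pieces drop out.
⟨p²⟩ = 2.5541.

2.55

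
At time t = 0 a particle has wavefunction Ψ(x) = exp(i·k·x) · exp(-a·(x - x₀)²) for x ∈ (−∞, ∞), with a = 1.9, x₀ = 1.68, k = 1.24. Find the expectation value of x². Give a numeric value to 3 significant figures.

⟨x²⟩ = ∫ x²·|Ψ|² dx / ∫|Ψ|² dx (integrals over the domain).
Gaussian moments (u = x − x₀): ∫u^(2j)·e^(−2au²) du = (2j−1)!!/(4a)^j · √(π/(2a)), odd powers integrate to 0; here √(π/(2a)) = 0.90925.
State is unnormalized: ∫|Ψ|² dx = 0.90925, and ∫Ψ*·x²·Ψ dx = 2.6859, so ⟨x²⟩ = 2.6859 / 0.90925.
⟨x²⟩ = 2.9540.

2.95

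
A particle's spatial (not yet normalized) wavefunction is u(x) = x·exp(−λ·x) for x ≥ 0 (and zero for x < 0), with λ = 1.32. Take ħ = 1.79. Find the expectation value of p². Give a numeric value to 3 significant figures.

5.58

p² u = −ħ² d²u/dx²; ⟨p²⟩ = −ħ² ∫ u*·u'' dx / ∫|u|² dx.
Differentiate x·exp(−λ·x) with the product rule; every integrand then reduces to terms xʲ·e^(−2λx) on [0, ∞), with ∫₀^∞ xʲ·e^(−2λx) dx = j!/(2λ)^(j+1).
State is unnormalized: ∫|u|² dx = 0.10870, and ∫u*·(−ħ² u'') dx = 0.60684, so ⟨p²⟩ = 0.60684 / 0.10870.
⟨p²⟩ = 5.5828.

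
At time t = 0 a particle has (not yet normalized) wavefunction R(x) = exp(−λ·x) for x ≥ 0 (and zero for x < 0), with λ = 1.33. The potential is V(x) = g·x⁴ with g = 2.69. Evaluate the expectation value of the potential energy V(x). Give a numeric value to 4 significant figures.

⟨V⟩ = ∫ V(x)·|R|² dx / ∫|R|² dx.
Every integrand reduces to terms xʲ·e^(−2λx) on [0, ∞); use ∫₀^∞ xʲ·e^(−2λx) dx = j!/(2λ)^(j+1).
State is unnormalized: ∫|R|² dx = 0.37594, and ∫R*·V(x)·R dx = 0.48479, so ⟨V⟩ = 0.48479 / 0.37594.
⟨V⟩ = 1.2895.

1.290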